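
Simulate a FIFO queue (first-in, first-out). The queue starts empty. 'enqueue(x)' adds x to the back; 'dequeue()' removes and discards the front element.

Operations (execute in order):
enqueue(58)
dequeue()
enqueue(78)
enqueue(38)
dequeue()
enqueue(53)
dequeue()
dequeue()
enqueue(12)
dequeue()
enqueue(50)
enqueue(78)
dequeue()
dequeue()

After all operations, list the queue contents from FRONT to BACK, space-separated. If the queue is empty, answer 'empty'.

Answer: empty

Derivation:
enqueue(58): [58]
dequeue(): []
enqueue(78): [78]
enqueue(38): [78, 38]
dequeue(): [38]
enqueue(53): [38, 53]
dequeue(): [53]
dequeue(): []
enqueue(12): [12]
dequeue(): []
enqueue(50): [50]
enqueue(78): [50, 78]
dequeue(): [78]
dequeue(): []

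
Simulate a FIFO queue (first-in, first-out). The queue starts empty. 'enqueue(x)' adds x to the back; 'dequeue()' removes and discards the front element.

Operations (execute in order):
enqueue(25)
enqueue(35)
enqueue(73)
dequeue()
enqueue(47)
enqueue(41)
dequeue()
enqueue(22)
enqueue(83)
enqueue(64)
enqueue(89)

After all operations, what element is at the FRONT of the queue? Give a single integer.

enqueue(25): queue = [25]
enqueue(35): queue = [25, 35]
enqueue(73): queue = [25, 35, 73]
dequeue(): queue = [35, 73]
enqueue(47): queue = [35, 73, 47]
enqueue(41): queue = [35, 73, 47, 41]
dequeue(): queue = [73, 47, 41]
enqueue(22): queue = [73, 47, 41, 22]
enqueue(83): queue = [73, 47, 41, 22, 83]
enqueue(64): queue = [73, 47, 41, 22, 83, 64]
enqueue(89): queue = [73, 47, 41, 22, 83, 64, 89]

Answer: 73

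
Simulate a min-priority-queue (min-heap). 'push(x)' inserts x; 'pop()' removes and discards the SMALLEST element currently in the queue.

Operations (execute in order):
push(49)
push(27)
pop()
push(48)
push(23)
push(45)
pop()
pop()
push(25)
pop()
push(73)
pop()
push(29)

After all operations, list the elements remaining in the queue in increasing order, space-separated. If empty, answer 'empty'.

Answer: 29 49 73

Derivation:
push(49): heap contents = [49]
push(27): heap contents = [27, 49]
pop() → 27: heap contents = [49]
push(48): heap contents = [48, 49]
push(23): heap contents = [23, 48, 49]
push(45): heap contents = [23, 45, 48, 49]
pop() → 23: heap contents = [45, 48, 49]
pop() → 45: heap contents = [48, 49]
push(25): heap contents = [25, 48, 49]
pop() → 25: heap contents = [48, 49]
push(73): heap contents = [48, 49, 73]
pop() → 48: heap contents = [49, 73]
push(29): heap contents = [29, 49, 73]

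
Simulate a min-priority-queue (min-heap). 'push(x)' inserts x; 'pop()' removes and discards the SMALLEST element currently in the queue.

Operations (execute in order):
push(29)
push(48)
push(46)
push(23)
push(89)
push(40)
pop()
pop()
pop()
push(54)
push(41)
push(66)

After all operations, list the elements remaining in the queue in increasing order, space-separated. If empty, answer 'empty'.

Answer: 41 46 48 54 66 89

Derivation:
push(29): heap contents = [29]
push(48): heap contents = [29, 48]
push(46): heap contents = [29, 46, 48]
push(23): heap contents = [23, 29, 46, 48]
push(89): heap contents = [23, 29, 46, 48, 89]
push(40): heap contents = [23, 29, 40, 46, 48, 89]
pop() → 23: heap contents = [29, 40, 46, 48, 89]
pop() → 29: heap contents = [40, 46, 48, 89]
pop() → 40: heap contents = [46, 48, 89]
push(54): heap contents = [46, 48, 54, 89]
push(41): heap contents = [41, 46, 48, 54, 89]
push(66): heap contents = [41, 46, 48, 54, 66, 89]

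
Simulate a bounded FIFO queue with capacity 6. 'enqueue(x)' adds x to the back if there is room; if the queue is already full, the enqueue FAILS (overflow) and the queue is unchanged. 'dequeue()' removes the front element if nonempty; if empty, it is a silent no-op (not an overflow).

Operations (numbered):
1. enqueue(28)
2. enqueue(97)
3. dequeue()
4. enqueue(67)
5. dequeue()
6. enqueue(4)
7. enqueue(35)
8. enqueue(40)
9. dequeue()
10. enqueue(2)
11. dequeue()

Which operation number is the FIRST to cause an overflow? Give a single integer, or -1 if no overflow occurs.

Answer: -1

Derivation:
1. enqueue(28): size=1
2. enqueue(97): size=2
3. dequeue(): size=1
4. enqueue(67): size=2
5. dequeue(): size=1
6. enqueue(4): size=2
7. enqueue(35): size=3
8. enqueue(40): size=4
9. dequeue(): size=3
10. enqueue(2): size=4
11. dequeue(): size=3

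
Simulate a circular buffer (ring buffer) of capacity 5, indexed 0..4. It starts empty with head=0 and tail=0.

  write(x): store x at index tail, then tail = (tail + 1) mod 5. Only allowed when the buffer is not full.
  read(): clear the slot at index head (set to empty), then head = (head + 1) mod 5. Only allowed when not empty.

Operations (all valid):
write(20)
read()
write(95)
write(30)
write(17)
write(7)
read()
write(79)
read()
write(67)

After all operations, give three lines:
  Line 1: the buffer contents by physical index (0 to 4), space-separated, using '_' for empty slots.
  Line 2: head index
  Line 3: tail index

Answer: 79 67 _ 17 7
3
2

Derivation:
write(20): buf=[20 _ _ _ _], head=0, tail=1, size=1
read(): buf=[_ _ _ _ _], head=1, tail=1, size=0
write(95): buf=[_ 95 _ _ _], head=1, tail=2, size=1
write(30): buf=[_ 95 30 _ _], head=1, tail=3, size=2
write(17): buf=[_ 95 30 17 _], head=1, tail=4, size=3
write(7): buf=[_ 95 30 17 7], head=1, tail=0, size=4
read(): buf=[_ _ 30 17 7], head=2, tail=0, size=3
write(79): buf=[79 _ 30 17 7], head=2, tail=1, size=4
read(): buf=[79 _ _ 17 7], head=3, tail=1, size=3
write(67): buf=[79 67 _ 17 7], head=3, tail=2, size=4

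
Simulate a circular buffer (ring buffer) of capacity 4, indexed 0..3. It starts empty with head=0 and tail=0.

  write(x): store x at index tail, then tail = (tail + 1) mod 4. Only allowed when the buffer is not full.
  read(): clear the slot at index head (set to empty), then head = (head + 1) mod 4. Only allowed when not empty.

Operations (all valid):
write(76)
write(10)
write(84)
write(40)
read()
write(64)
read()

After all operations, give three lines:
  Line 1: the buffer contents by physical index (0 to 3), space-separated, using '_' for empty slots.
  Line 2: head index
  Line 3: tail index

write(76): buf=[76 _ _ _], head=0, tail=1, size=1
write(10): buf=[76 10 _ _], head=0, tail=2, size=2
write(84): buf=[76 10 84 _], head=0, tail=3, size=3
write(40): buf=[76 10 84 40], head=0, tail=0, size=4
read(): buf=[_ 10 84 40], head=1, tail=0, size=3
write(64): buf=[64 10 84 40], head=1, tail=1, size=4
read(): buf=[64 _ 84 40], head=2, tail=1, size=3

Answer: 64 _ 84 40
2
1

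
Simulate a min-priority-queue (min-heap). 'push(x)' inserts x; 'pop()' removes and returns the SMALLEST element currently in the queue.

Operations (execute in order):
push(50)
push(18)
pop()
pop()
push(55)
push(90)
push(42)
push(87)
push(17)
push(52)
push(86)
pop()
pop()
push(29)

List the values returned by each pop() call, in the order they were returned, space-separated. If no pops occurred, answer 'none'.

Answer: 18 50 17 42

Derivation:
push(50): heap contents = [50]
push(18): heap contents = [18, 50]
pop() → 18: heap contents = [50]
pop() → 50: heap contents = []
push(55): heap contents = [55]
push(90): heap contents = [55, 90]
push(42): heap contents = [42, 55, 90]
push(87): heap contents = [42, 55, 87, 90]
push(17): heap contents = [17, 42, 55, 87, 90]
push(52): heap contents = [17, 42, 52, 55, 87, 90]
push(86): heap contents = [17, 42, 52, 55, 86, 87, 90]
pop() → 17: heap contents = [42, 52, 55, 86, 87, 90]
pop() → 42: heap contents = [52, 55, 86, 87, 90]
push(29): heap contents = [29, 52, 55, 86, 87, 90]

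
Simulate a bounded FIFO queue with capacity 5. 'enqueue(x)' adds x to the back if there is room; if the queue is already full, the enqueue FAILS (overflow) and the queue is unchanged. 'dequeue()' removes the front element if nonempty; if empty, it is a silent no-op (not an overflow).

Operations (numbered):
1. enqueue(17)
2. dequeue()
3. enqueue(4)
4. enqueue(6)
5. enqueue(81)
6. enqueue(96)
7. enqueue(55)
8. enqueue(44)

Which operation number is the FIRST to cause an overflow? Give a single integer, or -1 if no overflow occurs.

Answer: 8

Derivation:
1. enqueue(17): size=1
2. dequeue(): size=0
3. enqueue(4): size=1
4. enqueue(6): size=2
5. enqueue(81): size=3
6. enqueue(96): size=4
7. enqueue(55): size=5
8. enqueue(44): size=5=cap → OVERFLOW (fail)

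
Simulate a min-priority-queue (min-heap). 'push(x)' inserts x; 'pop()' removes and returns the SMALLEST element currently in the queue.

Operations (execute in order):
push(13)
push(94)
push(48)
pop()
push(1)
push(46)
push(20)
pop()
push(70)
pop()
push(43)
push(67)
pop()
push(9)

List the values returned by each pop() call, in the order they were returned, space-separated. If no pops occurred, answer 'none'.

push(13): heap contents = [13]
push(94): heap contents = [13, 94]
push(48): heap contents = [13, 48, 94]
pop() → 13: heap contents = [48, 94]
push(1): heap contents = [1, 48, 94]
push(46): heap contents = [1, 46, 48, 94]
push(20): heap contents = [1, 20, 46, 48, 94]
pop() → 1: heap contents = [20, 46, 48, 94]
push(70): heap contents = [20, 46, 48, 70, 94]
pop() → 20: heap contents = [46, 48, 70, 94]
push(43): heap contents = [43, 46, 48, 70, 94]
push(67): heap contents = [43, 46, 48, 67, 70, 94]
pop() → 43: heap contents = [46, 48, 67, 70, 94]
push(9): heap contents = [9, 46, 48, 67, 70, 94]

Answer: 13 1 20 43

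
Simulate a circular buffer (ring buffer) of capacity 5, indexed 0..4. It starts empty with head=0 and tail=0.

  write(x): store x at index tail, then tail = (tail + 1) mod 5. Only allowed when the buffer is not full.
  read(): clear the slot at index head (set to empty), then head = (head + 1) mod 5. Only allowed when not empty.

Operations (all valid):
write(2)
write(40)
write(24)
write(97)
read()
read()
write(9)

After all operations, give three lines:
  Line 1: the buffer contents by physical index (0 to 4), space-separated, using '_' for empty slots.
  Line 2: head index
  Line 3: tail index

Answer: _ _ 24 97 9
2
0

Derivation:
write(2): buf=[2 _ _ _ _], head=0, tail=1, size=1
write(40): buf=[2 40 _ _ _], head=0, tail=2, size=2
write(24): buf=[2 40 24 _ _], head=0, tail=3, size=3
write(97): buf=[2 40 24 97 _], head=0, tail=4, size=4
read(): buf=[_ 40 24 97 _], head=1, tail=4, size=3
read(): buf=[_ _ 24 97 _], head=2, tail=4, size=2
write(9): buf=[_ _ 24 97 9], head=2, tail=0, size=3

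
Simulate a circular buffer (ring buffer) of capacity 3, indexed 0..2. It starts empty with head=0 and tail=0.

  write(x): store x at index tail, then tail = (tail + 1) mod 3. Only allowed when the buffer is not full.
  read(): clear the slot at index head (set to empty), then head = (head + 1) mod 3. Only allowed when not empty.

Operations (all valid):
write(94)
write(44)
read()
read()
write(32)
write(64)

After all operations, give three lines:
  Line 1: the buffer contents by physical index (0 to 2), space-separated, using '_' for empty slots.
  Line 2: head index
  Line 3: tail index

write(94): buf=[94 _ _], head=0, tail=1, size=1
write(44): buf=[94 44 _], head=0, tail=2, size=2
read(): buf=[_ 44 _], head=1, tail=2, size=1
read(): buf=[_ _ _], head=2, tail=2, size=0
write(32): buf=[_ _ 32], head=2, tail=0, size=1
write(64): buf=[64 _ 32], head=2, tail=1, size=2

Answer: 64 _ 32
2
1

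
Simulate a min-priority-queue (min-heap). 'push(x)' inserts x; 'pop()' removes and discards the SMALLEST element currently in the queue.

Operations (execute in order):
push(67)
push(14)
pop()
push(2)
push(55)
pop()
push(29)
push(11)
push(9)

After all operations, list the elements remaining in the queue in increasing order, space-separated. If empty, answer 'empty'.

Answer: 9 11 29 55 67

Derivation:
push(67): heap contents = [67]
push(14): heap contents = [14, 67]
pop() → 14: heap contents = [67]
push(2): heap contents = [2, 67]
push(55): heap contents = [2, 55, 67]
pop() → 2: heap contents = [55, 67]
push(29): heap contents = [29, 55, 67]
push(11): heap contents = [11, 29, 55, 67]
push(9): heap contents = [9, 11, 29, 55, 67]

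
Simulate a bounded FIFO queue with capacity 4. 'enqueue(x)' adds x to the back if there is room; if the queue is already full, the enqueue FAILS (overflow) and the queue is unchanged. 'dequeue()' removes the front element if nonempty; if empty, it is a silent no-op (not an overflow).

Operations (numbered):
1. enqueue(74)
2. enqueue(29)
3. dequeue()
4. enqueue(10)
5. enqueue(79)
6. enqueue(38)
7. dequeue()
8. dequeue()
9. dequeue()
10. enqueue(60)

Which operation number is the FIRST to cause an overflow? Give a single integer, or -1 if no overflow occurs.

1. enqueue(74): size=1
2. enqueue(29): size=2
3. dequeue(): size=1
4. enqueue(10): size=2
5. enqueue(79): size=3
6. enqueue(38): size=4
7. dequeue(): size=3
8. dequeue(): size=2
9. dequeue(): size=1
10. enqueue(60): size=2

Answer: -1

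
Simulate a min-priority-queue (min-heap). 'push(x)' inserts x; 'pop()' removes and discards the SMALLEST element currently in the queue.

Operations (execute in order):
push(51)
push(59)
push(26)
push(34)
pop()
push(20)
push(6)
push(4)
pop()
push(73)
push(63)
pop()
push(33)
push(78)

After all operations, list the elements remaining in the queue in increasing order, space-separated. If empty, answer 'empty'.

push(51): heap contents = [51]
push(59): heap contents = [51, 59]
push(26): heap contents = [26, 51, 59]
push(34): heap contents = [26, 34, 51, 59]
pop() → 26: heap contents = [34, 51, 59]
push(20): heap contents = [20, 34, 51, 59]
push(6): heap contents = [6, 20, 34, 51, 59]
push(4): heap contents = [4, 6, 20, 34, 51, 59]
pop() → 4: heap contents = [6, 20, 34, 51, 59]
push(73): heap contents = [6, 20, 34, 51, 59, 73]
push(63): heap contents = [6, 20, 34, 51, 59, 63, 73]
pop() → 6: heap contents = [20, 34, 51, 59, 63, 73]
push(33): heap contents = [20, 33, 34, 51, 59, 63, 73]
push(78): heap contents = [20, 33, 34, 51, 59, 63, 73, 78]

Answer: 20 33 34 51 59 63 73 78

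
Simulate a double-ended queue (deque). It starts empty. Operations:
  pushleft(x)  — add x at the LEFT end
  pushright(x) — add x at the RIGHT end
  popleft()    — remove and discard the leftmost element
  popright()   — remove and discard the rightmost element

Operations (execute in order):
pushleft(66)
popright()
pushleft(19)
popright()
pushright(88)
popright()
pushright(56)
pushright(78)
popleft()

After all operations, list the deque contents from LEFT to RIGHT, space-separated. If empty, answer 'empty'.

pushleft(66): [66]
popright(): []
pushleft(19): [19]
popright(): []
pushright(88): [88]
popright(): []
pushright(56): [56]
pushright(78): [56, 78]
popleft(): [78]

Answer: 78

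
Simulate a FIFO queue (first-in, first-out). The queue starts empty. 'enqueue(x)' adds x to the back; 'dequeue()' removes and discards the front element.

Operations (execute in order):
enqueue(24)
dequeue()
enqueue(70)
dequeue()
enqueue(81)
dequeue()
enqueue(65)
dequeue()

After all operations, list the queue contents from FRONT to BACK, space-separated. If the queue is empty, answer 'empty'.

enqueue(24): [24]
dequeue(): []
enqueue(70): [70]
dequeue(): []
enqueue(81): [81]
dequeue(): []
enqueue(65): [65]
dequeue(): []

Answer: empty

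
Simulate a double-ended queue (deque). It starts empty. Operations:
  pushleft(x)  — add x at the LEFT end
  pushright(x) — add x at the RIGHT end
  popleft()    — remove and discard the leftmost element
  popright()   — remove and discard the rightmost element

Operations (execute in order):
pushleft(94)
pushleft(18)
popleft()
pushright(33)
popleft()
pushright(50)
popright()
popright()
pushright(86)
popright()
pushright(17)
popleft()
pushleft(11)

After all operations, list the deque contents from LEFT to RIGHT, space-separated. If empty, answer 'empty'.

Answer: 11

Derivation:
pushleft(94): [94]
pushleft(18): [18, 94]
popleft(): [94]
pushright(33): [94, 33]
popleft(): [33]
pushright(50): [33, 50]
popright(): [33]
popright(): []
pushright(86): [86]
popright(): []
pushright(17): [17]
popleft(): []
pushleft(11): [11]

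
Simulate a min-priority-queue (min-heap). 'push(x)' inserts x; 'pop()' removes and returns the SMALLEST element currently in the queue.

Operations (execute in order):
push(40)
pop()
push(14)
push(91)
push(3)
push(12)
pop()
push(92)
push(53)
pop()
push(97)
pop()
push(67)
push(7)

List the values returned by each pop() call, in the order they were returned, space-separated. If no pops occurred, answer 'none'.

Answer: 40 3 12 14

Derivation:
push(40): heap contents = [40]
pop() → 40: heap contents = []
push(14): heap contents = [14]
push(91): heap contents = [14, 91]
push(3): heap contents = [3, 14, 91]
push(12): heap contents = [3, 12, 14, 91]
pop() → 3: heap contents = [12, 14, 91]
push(92): heap contents = [12, 14, 91, 92]
push(53): heap contents = [12, 14, 53, 91, 92]
pop() → 12: heap contents = [14, 53, 91, 92]
push(97): heap contents = [14, 53, 91, 92, 97]
pop() → 14: heap contents = [53, 91, 92, 97]
push(67): heap contents = [53, 67, 91, 92, 97]
push(7): heap contents = [7, 53, 67, 91, 92, 97]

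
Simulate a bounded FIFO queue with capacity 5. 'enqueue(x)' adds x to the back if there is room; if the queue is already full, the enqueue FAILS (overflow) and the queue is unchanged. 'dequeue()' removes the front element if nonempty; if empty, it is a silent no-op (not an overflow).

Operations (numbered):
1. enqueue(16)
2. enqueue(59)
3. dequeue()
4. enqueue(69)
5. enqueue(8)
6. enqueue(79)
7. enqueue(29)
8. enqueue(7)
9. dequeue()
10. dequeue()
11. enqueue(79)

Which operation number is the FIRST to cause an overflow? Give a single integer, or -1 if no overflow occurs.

1. enqueue(16): size=1
2. enqueue(59): size=2
3. dequeue(): size=1
4. enqueue(69): size=2
5. enqueue(8): size=3
6. enqueue(79): size=4
7. enqueue(29): size=5
8. enqueue(7): size=5=cap → OVERFLOW (fail)
9. dequeue(): size=4
10. dequeue(): size=3
11. enqueue(79): size=4

Answer: 8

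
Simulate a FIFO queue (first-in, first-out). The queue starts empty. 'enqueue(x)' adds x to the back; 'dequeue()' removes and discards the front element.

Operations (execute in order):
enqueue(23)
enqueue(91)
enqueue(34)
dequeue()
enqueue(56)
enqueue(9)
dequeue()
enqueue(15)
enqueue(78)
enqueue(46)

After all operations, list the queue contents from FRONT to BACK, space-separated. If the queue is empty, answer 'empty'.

enqueue(23): [23]
enqueue(91): [23, 91]
enqueue(34): [23, 91, 34]
dequeue(): [91, 34]
enqueue(56): [91, 34, 56]
enqueue(9): [91, 34, 56, 9]
dequeue(): [34, 56, 9]
enqueue(15): [34, 56, 9, 15]
enqueue(78): [34, 56, 9, 15, 78]
enqueue(46): [34, 56, 9, 15, 78, 46]

Answer: 34 56 9 15 78 46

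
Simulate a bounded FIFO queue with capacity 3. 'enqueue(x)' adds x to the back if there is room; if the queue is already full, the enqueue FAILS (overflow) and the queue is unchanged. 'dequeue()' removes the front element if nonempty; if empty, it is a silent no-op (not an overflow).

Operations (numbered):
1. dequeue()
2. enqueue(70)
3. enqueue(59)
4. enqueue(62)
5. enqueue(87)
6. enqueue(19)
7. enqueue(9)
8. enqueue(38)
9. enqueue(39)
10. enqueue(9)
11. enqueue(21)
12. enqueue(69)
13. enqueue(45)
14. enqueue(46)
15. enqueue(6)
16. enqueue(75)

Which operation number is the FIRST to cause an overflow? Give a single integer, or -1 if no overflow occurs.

Answer: 5

Derivation:
1. dequeue(): empty, no-op, size=0
2. enqueue(70): size=1
3. enqueue(59): size=2
4. enqueue(62): size=3
5. enqueue(87): size=3=cap → OVERFLOW (fail)
6. enqueue(19): size=3=cap → OVERFLOW (fail)
7. enqueue(9): size=3=cap → OVERFLOW (fail)
8. enqueue(38): size=3=cap → OVERFLOW (fail)
9. enqueue(39): size=3=cap → OVERFLOW (fail)
10. enqueue(9): size=3=cap → OVERFLOW (fail)
11. enqueue(21): size=3=cap → OVERFLOW (fail)
12. enqueue(69): size=3=cap → OVERFLOW (fail)
13. enqueue(45): size=3=cap → OVERFLOW (fail)
14. enqueue(46): size=3=cap → OVERFLOW (fail)
15. enqueue(6): size=3=cap → OVERFLOW (fail)
16. enqueue(75): size=3=cap → OVERFLOW (fail)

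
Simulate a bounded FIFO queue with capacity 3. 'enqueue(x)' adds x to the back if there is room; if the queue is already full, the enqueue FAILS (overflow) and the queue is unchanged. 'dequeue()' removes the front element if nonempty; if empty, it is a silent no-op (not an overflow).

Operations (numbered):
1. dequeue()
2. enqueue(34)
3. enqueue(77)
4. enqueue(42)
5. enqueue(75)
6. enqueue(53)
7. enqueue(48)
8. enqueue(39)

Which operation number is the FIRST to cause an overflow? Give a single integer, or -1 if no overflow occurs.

Answer: 5

Derivation:
1. dequeue(): empty, no-op, size=0
2. enqueue(34): size=1
3. enqueue(77): size=2
4. enqueue(42): size=3
5. enqueue(75): size=3=cap → OVERFLOW (fail)
6. enqueue(53): size=3=cap → OVERFLOW (fail)
7. enqueue(48): size=3=cap → OVERFLOW (fail)
8. enqueue(39): size=3=cap → OVERFLOW (fail)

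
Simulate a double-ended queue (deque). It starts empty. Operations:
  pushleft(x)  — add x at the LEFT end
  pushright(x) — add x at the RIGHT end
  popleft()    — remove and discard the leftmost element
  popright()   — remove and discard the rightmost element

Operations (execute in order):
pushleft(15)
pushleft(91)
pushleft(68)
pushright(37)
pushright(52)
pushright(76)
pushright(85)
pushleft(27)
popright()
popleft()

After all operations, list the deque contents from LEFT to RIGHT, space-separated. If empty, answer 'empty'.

pushleft(15): [15]
pushleft(91): [91, 15]
pushleft(68): [68, 91, 15]
pushright(37): [68, 91, 15, 37]
pushright(52): [68, 91, 15, 37, 52]
pushright(76): [68, 91, 15, 37, 52, 76]
pushright(85): [68, 91, 15, 37, 52, 76, 85]
pushleft(27): [27, 68, 91, 15, 37, 52, 76, 85]
popright(): [27, 68, 91, 15, 37, 52, 76]
popleft(): [68, 91, 15, 37, 52, 76]

Answer: 68 91 15 37 52 76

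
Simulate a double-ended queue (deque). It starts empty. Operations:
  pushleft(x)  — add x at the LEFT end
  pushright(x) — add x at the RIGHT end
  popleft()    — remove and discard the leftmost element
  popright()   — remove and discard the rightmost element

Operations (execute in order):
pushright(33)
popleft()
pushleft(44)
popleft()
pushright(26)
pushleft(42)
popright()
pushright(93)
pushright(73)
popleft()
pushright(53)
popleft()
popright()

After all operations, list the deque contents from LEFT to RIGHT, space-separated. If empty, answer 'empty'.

pushright(33): [33]
popleft(): []
pushleft(44): [44]
popleft(): []
pushright(26): [26]
pushleft(42): [42, 26]
popright(): [42]
pushright(93): [42, 93]
pushright(73): [42, 93, 73]
popleft(): [93, 73]
pushright(53): [93, 73, 53]
popleft(): [73, 53]
popright(): [73]

Answer: 73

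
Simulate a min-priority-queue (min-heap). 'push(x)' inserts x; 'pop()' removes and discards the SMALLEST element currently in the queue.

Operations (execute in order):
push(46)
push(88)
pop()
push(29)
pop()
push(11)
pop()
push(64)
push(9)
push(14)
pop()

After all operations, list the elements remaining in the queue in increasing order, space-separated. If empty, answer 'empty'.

push(46): heap contents = [46]
push(88): heap contents = [46, 88]
pop() → 46: heap contents = [88]
push(29): heap contents = [29, 88]
pop() → 29: heap contents = [88]
push(11): heap contents = [11, 88]
pop() → 11: heap contents = [88]
push(64): heap contents = [64, 88]
push(9): heap contents = [9, 64, 88]
push(14): heap contents = [9, 14, 64, 88]
pop() → 9: heap contents = [14, 64, 88]

Answer: 14 64 88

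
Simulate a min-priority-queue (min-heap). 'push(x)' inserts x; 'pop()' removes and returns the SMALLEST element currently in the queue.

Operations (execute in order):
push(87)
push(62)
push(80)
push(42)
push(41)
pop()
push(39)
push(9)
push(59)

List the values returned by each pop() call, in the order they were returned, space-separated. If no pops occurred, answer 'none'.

push(87): heap contents = [87]
push(62): heap contents = [62, 87]
push(80): heap contents = [62, 80, 87]
push(42): heap contents = [42, 62, 80, 87]
push(41): heap contents = [41, 42, 62, 80, 87]
pop() → 41: heap contents = [42, 62, 80, 87]
push(39): heap contents = [39, 42, 62, 80, 87]
push(9): heap contents = [9, 39, 42, 62, 80, 87]
push(59): heap contents = [9, 39, 42, 59, 62, 80, 87]

Answer: 41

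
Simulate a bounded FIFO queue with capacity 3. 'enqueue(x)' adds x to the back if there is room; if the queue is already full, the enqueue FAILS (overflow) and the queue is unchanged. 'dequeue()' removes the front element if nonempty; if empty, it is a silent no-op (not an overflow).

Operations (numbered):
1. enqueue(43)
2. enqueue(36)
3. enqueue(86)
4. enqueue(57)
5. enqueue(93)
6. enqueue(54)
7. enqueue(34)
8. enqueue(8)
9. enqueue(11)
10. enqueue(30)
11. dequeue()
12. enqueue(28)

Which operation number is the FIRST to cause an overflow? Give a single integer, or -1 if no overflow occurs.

1. enqueue(43): size=1
2. enqueue(36): size=2
3. enqueue(86): size=3
4. enqueue(57): size=3=cap → OVERFLOW (fail)
5. enqueue(93): size=3=cap → OVERFLOW (fail)
6. enqueue(54): size=3=cap → OVERFLOW (fail)
7. enqueue(34): size=3=cap → OVERFLOW (fail)
8. enqueue(8): size=3=cap → OVERFLOW (fail)
9. enqueue(11): size=3=cap → OVERFLOW (fail)
10. enqueue(30): size=3=cap → OVERFLOW (fail)
11. dequeue(): size=2
12. enqueue(28): size=3

Answer: 4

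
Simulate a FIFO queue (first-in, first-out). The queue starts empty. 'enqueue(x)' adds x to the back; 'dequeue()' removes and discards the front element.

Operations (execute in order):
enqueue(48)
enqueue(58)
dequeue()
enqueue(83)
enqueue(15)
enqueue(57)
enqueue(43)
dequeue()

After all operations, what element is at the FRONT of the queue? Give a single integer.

Answer: 83

Derivation:
enqueue(48): queue = [48]
enqueue(58): queue = [48, 58]
dequeue(): queue = [58]
enqueue(83): queue = [58, 83]
enqueue(15): queue = [58, 83, 15]
enqueue(57): queue = [58, 83, 15, 57]
enqueue(43): queue = [58, 83, 15, 57, 43]
dequeue(): queue = [83, 15, 57, 43]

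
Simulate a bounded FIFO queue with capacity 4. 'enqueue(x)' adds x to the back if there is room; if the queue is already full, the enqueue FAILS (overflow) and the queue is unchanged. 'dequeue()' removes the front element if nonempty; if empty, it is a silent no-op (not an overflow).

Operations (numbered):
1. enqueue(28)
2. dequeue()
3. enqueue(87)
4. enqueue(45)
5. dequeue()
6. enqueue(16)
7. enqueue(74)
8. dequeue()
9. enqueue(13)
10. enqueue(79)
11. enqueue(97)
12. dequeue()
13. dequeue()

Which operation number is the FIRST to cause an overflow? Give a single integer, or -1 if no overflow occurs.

1. enqueue(28): size=1
2. dequeue(): size=0
3. enqueue(87): size=1
4. enqueue(45): size=2
5. dequeue(): size=1
6. enqueue(16): size=2
7. enqueue(74): size=3
8. dequeue(): size=2
9. enqueue(13): size=3
10. enqueue(79): size=4
11. enqueue(97): size=4=cap → OVERFLOW (fail)
12. dequeue(): size=3
13. dequeue(): size=2

Answer: 11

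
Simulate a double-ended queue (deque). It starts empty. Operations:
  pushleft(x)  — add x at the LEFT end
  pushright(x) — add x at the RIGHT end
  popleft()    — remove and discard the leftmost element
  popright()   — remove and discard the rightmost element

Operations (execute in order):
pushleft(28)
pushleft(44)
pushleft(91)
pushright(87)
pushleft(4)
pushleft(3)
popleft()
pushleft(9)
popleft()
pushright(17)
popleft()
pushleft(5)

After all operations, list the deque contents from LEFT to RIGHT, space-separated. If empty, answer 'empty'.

pushleft(28): [28]
pushleft(44): [44, 28]
pushleft(91): [91, 44, 28]
pushright(87): [91, 44, 28, 87]
pushleft(4): [4, 91, 44, 28, 87]
pushleft(3): [3, 4, 91, 44, 28, 87]
popleft(): [4, 91, 44, 28, 87]
pushleft(9): [9, 4, 91, 44, 28, 87]
popleft(): [4, 91, 44, 28, 87]
pushright(17): [4, 91, 44, 28, 87, 17]
popleft(): [91, 44, 28, 87, 17]
pushleft(5): [5, 91, 44, 28, 87, 17]

Answer: 5 91 44 28 87 17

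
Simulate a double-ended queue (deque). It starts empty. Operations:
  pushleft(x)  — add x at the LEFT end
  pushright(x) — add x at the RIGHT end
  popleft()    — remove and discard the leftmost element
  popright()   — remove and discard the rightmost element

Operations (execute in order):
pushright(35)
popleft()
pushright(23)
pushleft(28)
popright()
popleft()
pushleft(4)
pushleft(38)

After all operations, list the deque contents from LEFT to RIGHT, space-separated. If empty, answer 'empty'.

pushright(35): [35]
popleft(): []
pushright(23): [23]
pushleft(28): [28, 23]
popright(): [28]
popleft(): []
pushleft(4): [4]
pushleft(38): [38, 4]

Answer: 38 4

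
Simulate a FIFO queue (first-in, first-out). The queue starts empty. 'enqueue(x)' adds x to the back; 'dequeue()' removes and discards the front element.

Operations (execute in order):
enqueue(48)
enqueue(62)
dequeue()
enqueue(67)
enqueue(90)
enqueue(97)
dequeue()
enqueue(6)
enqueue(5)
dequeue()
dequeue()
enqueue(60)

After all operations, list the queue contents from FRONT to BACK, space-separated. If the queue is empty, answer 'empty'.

Answer: 97 6 5 60

Derivation:
enqueue(48): [48]
enqueue(62): [48, 62]
dequeue(): [62]
enqueue(67): [62, 67]
enqueue(90): [62, 67, 90]
enqueue(97): [62, 67, 90, 97]
dequeue(): [67, 90, 97]
enqueue(6): [67, 90, 97, 6]
enqueue(5): [67, 90, 97, 6, 5]
dequeue(): [90, 97, 6, 5]
dequeue(): [97, 6, 5]
enqueue(60): [97, 6, 5, 60]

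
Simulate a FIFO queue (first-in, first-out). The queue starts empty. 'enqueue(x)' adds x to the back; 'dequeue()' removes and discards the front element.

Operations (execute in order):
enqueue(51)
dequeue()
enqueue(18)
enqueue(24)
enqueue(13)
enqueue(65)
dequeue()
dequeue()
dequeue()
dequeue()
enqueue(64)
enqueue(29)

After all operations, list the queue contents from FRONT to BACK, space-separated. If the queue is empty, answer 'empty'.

enqueue(51): [51]
dequeue(): []
enqueue(18): [18]
enqueue(24): [18, 24]
enqueue(13): [18, 24, 13]
enqueue(65): [18, 24, 13, 65]
dequeue(): [24, 13, 65]
dequeue(): [13, 65]
dequeue(): [65]
dequeue(): []
enqueue(64): [64]
enqueue(29): [64, 29]

Answer: 64 29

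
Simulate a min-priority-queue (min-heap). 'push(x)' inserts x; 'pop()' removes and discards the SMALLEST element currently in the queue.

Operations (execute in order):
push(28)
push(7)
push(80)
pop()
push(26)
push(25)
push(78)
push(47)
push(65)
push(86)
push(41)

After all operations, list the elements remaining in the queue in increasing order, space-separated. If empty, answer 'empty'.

push(28): heap contents = [28]
push(7): heap contents = [7, 28]
push(80): heap contents = [7, 28, 80]
pop() → 7: heap contents = [28, 80]
push(26): heap contents = [26, 28, 80]
push(25): heap contents = [25, 26, 28, 80]
push(78): heap contents = [25, 26, 28, 78, 80]
push(47): heap contents = [25, 26, 28, 47, 78, 80]
push(65): heap contents = [25, 26, 28, 47, 65, 78, 80]
push(86): heap contents = [25, 26, 28, 47, 65, 78, 80, 86]
push(41): heap contents = [25, 26, 28, 41, 47, 65, 78, 80, 86]

Answer: 25 26 28 41 47 65 78 80 86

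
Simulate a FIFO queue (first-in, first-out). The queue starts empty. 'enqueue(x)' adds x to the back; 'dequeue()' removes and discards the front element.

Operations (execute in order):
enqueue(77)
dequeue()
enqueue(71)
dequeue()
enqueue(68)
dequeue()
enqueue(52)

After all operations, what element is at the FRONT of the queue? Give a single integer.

enqueue(77): queue = [77]
dequeue(): queue = []
enqueue(71): queue = [71]
dequeue(): queue = []
enqueue(68): queue = [68]
dequeue(): queue = []
enqueue(52): queue = [52]

Answer: 52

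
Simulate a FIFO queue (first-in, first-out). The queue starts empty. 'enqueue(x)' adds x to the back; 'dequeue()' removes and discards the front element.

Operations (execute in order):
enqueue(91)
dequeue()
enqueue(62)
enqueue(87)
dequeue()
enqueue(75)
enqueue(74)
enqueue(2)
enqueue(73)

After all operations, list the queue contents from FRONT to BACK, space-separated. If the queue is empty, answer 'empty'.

enqueue(91): [91]
dequeue(): []
enqueue(62): [62]
enqueue(87): [62, 87]
dequeue(): [87]
enqueue(75): [87, 75]
enqueue(74): [87, 75, 74]
enqueue(2): [87, 75, 74, 2]
enqueue(73): [87, 75, 74, 2, 73]

Answer: 87 75 74 2 73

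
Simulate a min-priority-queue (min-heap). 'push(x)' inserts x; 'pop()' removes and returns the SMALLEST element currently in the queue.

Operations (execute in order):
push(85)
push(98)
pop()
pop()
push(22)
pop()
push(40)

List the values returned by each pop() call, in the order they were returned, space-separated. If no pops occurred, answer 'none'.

Answer: 85 98 22

Derivation:
push(85): heap contents = [85]
push(98): heap contents = [85, 98]
pop() → 85: heap contents = [98]
pop() → 98: heap contents = []
push(22): heap contents = [22]
pop() → 22: heap contents = []
push(40): heap contents = [40]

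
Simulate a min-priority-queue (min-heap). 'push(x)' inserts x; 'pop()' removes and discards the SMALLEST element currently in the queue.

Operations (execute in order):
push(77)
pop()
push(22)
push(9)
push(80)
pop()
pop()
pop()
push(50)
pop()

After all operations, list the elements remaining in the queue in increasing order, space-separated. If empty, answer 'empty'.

Answer: empty

Derivation:
push(77): heap contents = [77]
pop() → 77: heap contents = []
push(22): heap contents = [22]
push(9): heap contents = [9, 22]
push(80): heap contents = [9, 22, 80]
pop() → 9: heap contents = [22, 80]
pop() → 22: heap contents = [80]
pop() → 80: heap contents = []
push(50): heap contents = [50]
pop() → 50: heap contents = []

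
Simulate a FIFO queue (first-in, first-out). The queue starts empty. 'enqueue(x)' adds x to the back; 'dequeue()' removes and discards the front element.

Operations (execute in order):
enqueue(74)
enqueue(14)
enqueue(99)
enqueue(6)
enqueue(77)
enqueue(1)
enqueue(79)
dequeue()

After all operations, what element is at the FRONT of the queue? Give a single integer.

enqueue(74): queue = [74]
enqueue(14): queue = [74, 14]
enqueue(99): queue = [74, 14, 99]
enqueue(6): queue = [74, 14, 99, 6]
enqueue(77): queue = [74, 14, 99, 6, 77]
enqueue(1): queue = [74, 14, 99, 6, 77, 1]
enqueue(79): queue = [74, 14, 99, 6, 77, 1, 79]
dequeue(): queue = [14, 99, 6, 77, 1, 79]

Answer: 14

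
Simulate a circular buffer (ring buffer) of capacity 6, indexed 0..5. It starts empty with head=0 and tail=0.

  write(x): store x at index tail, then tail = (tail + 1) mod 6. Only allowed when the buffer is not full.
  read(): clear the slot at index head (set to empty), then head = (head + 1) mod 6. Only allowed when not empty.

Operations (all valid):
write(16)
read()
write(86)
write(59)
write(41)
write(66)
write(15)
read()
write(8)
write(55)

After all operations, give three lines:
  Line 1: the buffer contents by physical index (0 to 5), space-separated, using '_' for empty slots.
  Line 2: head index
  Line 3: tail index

write(16): buf=[16 _ _ _ _ _], head=0, tail=1, size=1
read(): buf=[_ _ _ _ _ _], head=1, tail=1, size=0
write(86): buf=[_ 86 _ _ _ _], head=1, tail=2, size=1
write(59): buf=[_ 86 59 _ _ _], head=1, tail=3, size=2
write(41): buf=[_ 86 59 41 _ _], head=1, tail=4, size=3
write(66): buf=[_ 86 59 41 66 _], head=1, tail=5, size=4
write(15): buf=[_ 86 59 41 66 15], head=1, tail=0, size=5
read(): buf=[_ _ 59 41 66 15], head=2, tail=0, size=4
write(8): buf=[8 _ 59 41 66 15], head=2, tail=1, size=5
write(55): buf=[8 55 59 41 66 15], head=2, tail=2, size=6

Answer: 8 55 59 41 66 15
2
2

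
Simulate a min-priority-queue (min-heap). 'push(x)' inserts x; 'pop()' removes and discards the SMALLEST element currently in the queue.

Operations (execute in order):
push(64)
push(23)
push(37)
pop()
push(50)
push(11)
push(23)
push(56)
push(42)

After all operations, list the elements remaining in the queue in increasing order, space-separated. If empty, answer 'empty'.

Answer: 11 23 37 42 50 56 64

Derivation:
push(64): heap contents = [64]
push(23): heap contents = [23, 64]
push(37): heap contents = [23, 37, 64]
pop() → 23: heap contents = [37, 64]
push(50): heap contents = [37, 50, 64]
push(11): heap contents = [11, 37, 50, 64]
push(23): heap contents = [11, 23, 37, 50, 64]
push(56): heap contents = [11, 23, 37, 50, 56, 64]
push(42): heap contents = [11, 23, 37, 42, 50, 56, 64]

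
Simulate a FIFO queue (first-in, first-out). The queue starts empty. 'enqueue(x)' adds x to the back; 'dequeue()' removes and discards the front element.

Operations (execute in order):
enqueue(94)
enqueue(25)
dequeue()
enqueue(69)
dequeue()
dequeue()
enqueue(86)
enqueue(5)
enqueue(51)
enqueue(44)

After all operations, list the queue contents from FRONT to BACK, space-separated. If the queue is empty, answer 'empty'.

Answer: 86 5 51 44

Derivation:
enqueue(94): [94]
enqueue(25): [94, 25]
dequeue(): [25]
enqueue(69): [25, 69]
dequeue(): [69]
dequeue(): []
enqueue(86): [86]
enqueue(5): [86, 5]
enqueue(51): [86, 5, 51]
enqueue(44): [86, 5, 51, 44]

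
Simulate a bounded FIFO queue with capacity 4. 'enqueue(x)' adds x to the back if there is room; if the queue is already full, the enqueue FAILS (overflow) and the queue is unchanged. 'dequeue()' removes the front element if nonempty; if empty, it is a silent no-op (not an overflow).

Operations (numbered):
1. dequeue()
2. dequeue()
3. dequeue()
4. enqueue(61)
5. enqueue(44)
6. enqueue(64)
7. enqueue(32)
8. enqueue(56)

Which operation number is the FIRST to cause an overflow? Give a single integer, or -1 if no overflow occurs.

Answer: 8

Derivation:
1. dequeue(): empty, no-op, size=0
2. dequeue(): empty, no-op, size=0
3. dequeue(): empty, no-op, size=0
4. enqueue(61): size=1
5. enqueue(44): size=2
6. enqueue(64): size=3
7. enqueue(32): size=4
8. enqueue(56): size=4=cap → OVERFLOW (fail)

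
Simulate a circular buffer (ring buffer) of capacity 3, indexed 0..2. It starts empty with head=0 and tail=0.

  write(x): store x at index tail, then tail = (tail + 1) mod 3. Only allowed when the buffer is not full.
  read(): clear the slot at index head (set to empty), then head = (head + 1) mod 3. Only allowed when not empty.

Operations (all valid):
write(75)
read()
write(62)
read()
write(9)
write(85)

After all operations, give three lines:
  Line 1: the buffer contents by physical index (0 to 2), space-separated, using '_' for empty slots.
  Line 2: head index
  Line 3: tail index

Answer: 85 _ 9
2
1

Derivation:
write(75): buf=[75 _ _], head=0, tail=1, size=1
read(): buf=[_ _ _], head=1, tail=1, size=0
write(62): buf=[_ 62 _], head=1, tail=2, size=1
read(): buf=[_ _ _], head=2, tail=2, size=0
write(9): buf=[_ _ 9], head=2, tail=0, size=1
write(85): buf=[85 _ 9], head=2, tail=1, size=2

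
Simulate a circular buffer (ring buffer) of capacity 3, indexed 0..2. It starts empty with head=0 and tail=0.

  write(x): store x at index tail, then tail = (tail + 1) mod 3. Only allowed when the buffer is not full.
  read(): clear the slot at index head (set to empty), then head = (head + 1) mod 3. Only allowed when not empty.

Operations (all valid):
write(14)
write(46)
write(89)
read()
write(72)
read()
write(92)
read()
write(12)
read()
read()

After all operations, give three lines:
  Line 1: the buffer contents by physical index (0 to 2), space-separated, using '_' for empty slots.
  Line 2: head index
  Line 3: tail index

Answer: _ _ 12
2
0

Derivation:
write(14): buf=[14 _ _], head=0, tail=1, size=1
write(46): buf=[14 46 _], head=0, tail=2, size=2
write(89): buf=[14 46 89], head=0, tail=0, size=3
read(): buf=[_ 46 89], head=1, tail=0, size=2
write(72): buf=[72 46 89], head=1, tail=1, size=3
read(): buf=[72 _ 89], head=2, tail=1, size=2
write(92): buf=[72 92 89], head=2, tail=2, size=3
read(): buf=[72 92 _], head=0, tail=2, size=2
write(12): buf=[72 92 12], head=0, tail=0, size=3
read(): buf=[_ 92 12], head=1, tail=0, size=2
read(): buf=[_ _ 12], head=2, tail=0, size=1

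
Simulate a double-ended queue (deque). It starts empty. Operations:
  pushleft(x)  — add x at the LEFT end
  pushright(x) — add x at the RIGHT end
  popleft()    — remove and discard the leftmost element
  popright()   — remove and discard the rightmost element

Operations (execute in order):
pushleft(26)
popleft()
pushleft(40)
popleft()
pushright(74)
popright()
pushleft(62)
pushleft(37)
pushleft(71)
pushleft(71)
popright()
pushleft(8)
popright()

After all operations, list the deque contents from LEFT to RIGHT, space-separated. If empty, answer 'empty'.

pushleft(26): [26]
popleft(): []
pushleft(40): [40]
popleft(): []
pushright(74): [74]
popright(): []
pushleft(62): [62]
pushleft(37): [37, 62]
pushleft(71): [71, 37, 62]
pushleft(71): [71, 71, 37, 62]
popright(): [71, 71, 37]
pushleft(8): [8, 71, 71, 37]
popright(): [8, 71, 71]

Answer: 8 71 71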